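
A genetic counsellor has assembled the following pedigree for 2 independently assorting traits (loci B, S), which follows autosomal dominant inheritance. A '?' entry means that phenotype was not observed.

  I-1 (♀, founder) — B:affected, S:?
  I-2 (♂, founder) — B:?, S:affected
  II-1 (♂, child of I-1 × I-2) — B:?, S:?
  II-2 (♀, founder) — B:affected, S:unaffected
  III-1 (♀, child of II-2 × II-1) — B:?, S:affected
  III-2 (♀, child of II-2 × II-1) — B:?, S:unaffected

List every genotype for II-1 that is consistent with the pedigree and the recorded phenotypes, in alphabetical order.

II-1 ∈ {BB Ss, Bb Ss, bb Ss}

B/I-1 aff ·: Bb|BB
B/I-2 ? ·: bb|Bb|BB
B/II-1 ? I-1×I-2: bb|Bb|BB
B/II-2 aff ·: Bb|BB
B/III-1 ? II-2×II-1: bb|Bb|BB
B/III-2 ? II-2×II-1: bb|Bb|BB
⇒ B over [I-1,I-2,II-1,II-2,III-1,III-2]: 95 consistent
S/I-1 ? ·: ss|Ss|SS
S/I-2 aff ·: Ss|SS
S/II-1 ? I-1×I-2: Ss
S/II-2 un ·: ss
S/III-1 aff II-2×II-1: Ss
S/III-2 un II-2×II-1: ss
⇒ S over [I-1,I-2,II-1,II-2,III-1,III-2]: 5 consistent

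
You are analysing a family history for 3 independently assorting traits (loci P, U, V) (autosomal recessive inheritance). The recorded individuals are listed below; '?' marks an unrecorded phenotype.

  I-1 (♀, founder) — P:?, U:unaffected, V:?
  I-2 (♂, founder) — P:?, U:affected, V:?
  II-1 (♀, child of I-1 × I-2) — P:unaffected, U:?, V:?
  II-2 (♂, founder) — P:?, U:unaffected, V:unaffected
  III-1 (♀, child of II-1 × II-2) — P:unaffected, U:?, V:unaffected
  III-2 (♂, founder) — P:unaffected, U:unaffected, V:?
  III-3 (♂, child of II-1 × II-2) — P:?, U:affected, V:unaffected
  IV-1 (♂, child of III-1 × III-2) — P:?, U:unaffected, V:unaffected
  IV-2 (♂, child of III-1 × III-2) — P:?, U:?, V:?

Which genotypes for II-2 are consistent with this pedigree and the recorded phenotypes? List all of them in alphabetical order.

II-2 ∈ {PP Uu VV, PP Uu Vv, Pp Uu VV, Pp Uu Vv, pp Uu VV, pp Uu Vv}

P/I-1 ? ·: PP|Pp|pp
P/I-2 ? ·: PP|Pp|pp
P/II-1 un I-1×I-2: PP|Pp
P/II-2 ? ·: PP|Pp|pp
P/III-1 un II-1×II-2: PP|Pp
P/III-2 un ·: PP|Pp
P/III-3 ? II-1×II-2: PP|Pp|pp
P/IV-1 ? III-1×III-2: PP|Pp|pp
P/IV-2 ? III-1×III-2: PP|Pp|pp
⇒ P over [I-1,I-2,II-1,II-2,III-1,III-2,III-3,IV-1,IV-2]: 1028 consistent
U/I-1 un ·: UU|Uu
U/I-2 aff ·: uu
U/II-1 ? I-1×I-2: Uu|uu
U/II-2 un ·: Uu
U/III-1 ? II-1×II-2: UU|Uu|uu
U/III-2 un ·: UU|Uu
U/III-3 aff II-1×II-2: uu
U/IV-1 un III-1×III-2: UU|Uu
U/IV-2 ? III-1×III-2: UU|Uu|uu
⇒ U over [I-1,I-2,II-1,II-2,III-1,III-2,III-3,IV-1,IV-2]: 49 consistent
V/I-1 ? ·: VV|Vv|vv
V/I-2 ? ·: VV|Vv|vv
V/II-1 ? I-1×I-2: VV|Vv|vv
V/II-2 un ·: VV|Vv
V/III-1 un II-1×II-2: VV|Vv
V/III-2 ? ·: VV|Vv|vv
V/III-3 un II-1×II-2: VV|Vv
V/IV-1 un III-1×III-2: VV|Vv
V/IV-2 ? III-1×III-2: VV|Vv|vv
⇒ V over [I-1,I-2,II-1,II-2,III-1,III-2,III-3,IV-1,IV-2]: 768 consistent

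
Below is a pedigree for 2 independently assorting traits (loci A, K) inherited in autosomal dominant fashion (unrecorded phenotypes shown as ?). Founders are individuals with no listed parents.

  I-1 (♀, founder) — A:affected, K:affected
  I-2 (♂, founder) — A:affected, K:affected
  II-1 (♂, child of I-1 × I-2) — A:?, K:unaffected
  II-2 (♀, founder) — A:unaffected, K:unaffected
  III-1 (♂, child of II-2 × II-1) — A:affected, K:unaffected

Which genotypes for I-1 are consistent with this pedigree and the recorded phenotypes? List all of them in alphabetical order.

I-1 ∈ {AA Kk, Aa Kk}

A/I-1 aff ·: Aa|AA
A/I-2 aff ·: Aa|AA
A/II-1 ? I-1×I-2: Aa|AA
A/II-2 un ·: aa
A/III-1 aff II-2×II-1: Aa
⇒ A over [I-1,I-2,II-1,II-2,III-1]: 7 consistent
K/I-1 aff ·: Kk
K/I-2 aff ·: Kk
K/II-1 un I-1×I-2: kk
K/II-2 un ·: kk
K/III-1 un II-2×II-1: kk
⇒ K over [I-1,I-2,II-1,II-2,III-1]: 1 consistent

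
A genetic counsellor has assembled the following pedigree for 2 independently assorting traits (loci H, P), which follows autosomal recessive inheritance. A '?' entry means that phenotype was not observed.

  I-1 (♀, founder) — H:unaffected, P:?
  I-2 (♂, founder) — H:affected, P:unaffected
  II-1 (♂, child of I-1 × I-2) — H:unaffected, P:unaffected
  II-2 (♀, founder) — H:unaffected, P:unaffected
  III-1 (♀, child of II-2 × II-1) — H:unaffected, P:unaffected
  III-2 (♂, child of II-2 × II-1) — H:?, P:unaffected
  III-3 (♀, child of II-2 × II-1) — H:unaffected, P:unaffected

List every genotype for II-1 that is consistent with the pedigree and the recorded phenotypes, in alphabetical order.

H/I-1 un ·: HH|Hh
H/I-2 aff ·: hh
H/II-1 un I-1×I-2: Hh
H/II-2 un ·: HH|Hh
H/III-1 un II-2×II-1: HH|Hh
H/III-2 ? II-2×II-1: HH|Hh|hh
H/III-3 un II-2×II-1: HH|Hh
⇒ H over [I-1,I-2,II-1,II-2,III-1,III-2,III-3]: 40 consistent
P/I-1 ? ·: PP|Pp|pp
P/I-2 un ·: PP|Pp
P/II-1 un I-1×I-2: PP|Pp
P/II-2 un ·: PP|Pp
P/III-1 un II-2×II-1: PP|Pp
P/III-2 un II-2×II-1: PP|Pp
P/III-3 un II-2×II-1: PP|Pp
⇒ P over [I-1,I-2,II-1,II-2,III-1,III-2,III-3]: 116 consistent

II-1 ∈ {Hh PP, Hh Pp}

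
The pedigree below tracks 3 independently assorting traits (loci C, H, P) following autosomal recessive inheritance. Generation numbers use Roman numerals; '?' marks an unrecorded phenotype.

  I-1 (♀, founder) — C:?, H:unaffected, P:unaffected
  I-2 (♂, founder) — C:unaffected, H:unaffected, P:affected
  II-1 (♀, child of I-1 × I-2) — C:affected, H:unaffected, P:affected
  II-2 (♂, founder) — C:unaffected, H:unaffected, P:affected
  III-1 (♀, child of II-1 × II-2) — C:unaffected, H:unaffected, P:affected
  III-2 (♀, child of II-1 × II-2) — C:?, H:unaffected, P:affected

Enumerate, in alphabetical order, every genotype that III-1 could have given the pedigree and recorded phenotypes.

III-1 ∈ {Cc HH pp, Cc Hh pp}

C/I-1 ? ·: Cc|cc
C/I-2 un ·: Cc
C/II-1 aff I-1×I-2: cc
C/II-2 un ·: CC|Cc
C/III-1 un II-1×II-2: Cc
C/III-2 ? II-1×II-2: Cc|cc
⇒ C over [I-1,I-2,II-1,II-2,III-1,III-2]: 6 consistent
H/I-1 un ·: HH|Hh
H/I-2 un ·: HH|Hh
H/II-1 un I-1×I-2: HH|Hh
H/II-2 un ·: HH|Hh
H/III-1 un II-1×II-2: HH|Hh
H/III-2 un II-1×II-2: HH|Hh
⇒ H over [I-1,I-2,II-1,II-2,III-1,III-2]: 44 consistent
P/I-1 un ·: Pp
P/I-2 aff ·: pp
P/II-1 aff I-1×I-2: pp
P/II-2 aff ·: pp
P/III-1 aff II-1×II-2: pp
P/III-2 aff II-1×II-2: pp
⇒ P over [I-1,I-2,II-1,II-2,III-1,III-2]: 1 consistent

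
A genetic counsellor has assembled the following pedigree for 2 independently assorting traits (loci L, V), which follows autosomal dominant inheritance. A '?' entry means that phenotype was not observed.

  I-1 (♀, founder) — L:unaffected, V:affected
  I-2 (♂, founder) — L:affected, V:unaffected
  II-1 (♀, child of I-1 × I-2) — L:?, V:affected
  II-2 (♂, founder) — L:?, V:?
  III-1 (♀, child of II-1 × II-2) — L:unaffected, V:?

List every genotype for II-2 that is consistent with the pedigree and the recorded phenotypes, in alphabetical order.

L/I-1 un ·: ll
L/I-2 aff ·: Ll|LL
L/II-1 ? I-1×I-2: ll|Ll
L/II-2 ? ·: ll|Ll
L/III-1 un II-1×II-2: ll
⇒ L over [I-1,I-2,II-1,II-2,III-1]: 6 consistent
V/I-1 aff ·: Vv|VV
V/I-2 un ·: vv
V/II-1 aff I-1×I-2: Vv
V/II-2 ? ·: vv|Vv|VV
V/III-1 ? II-1×II-2: vv|Vv|VV
⇒ V over [I-1,I-2,II-1,II-2,III-1]: 14 consistent

II-2 ∈ {Ll VV, Ll Vv, Ll vv, ll VV, ll Vv, ll vv}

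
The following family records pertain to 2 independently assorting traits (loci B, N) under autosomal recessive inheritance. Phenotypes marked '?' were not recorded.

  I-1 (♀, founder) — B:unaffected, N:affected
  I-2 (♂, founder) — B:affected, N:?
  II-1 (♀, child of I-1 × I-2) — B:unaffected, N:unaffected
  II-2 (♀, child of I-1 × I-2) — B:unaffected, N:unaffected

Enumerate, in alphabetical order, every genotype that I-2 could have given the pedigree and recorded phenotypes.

B/I-1 un ·: BB|Bb
B/I-2 aff ·: bb
B/II-1 un I-1×I-2: Bb
B/II-2 un I-1×I-2: Bb
⇒ B over [I-1,I-2,II-1,II-2]: 2 consistent
N/I-1 aff ·: nn
N/I-2 ? ·: NN|Nn
N/II-1 un I-1×I-2: Nn
N/II-2 un I-1×I-2: Nn
⇒ N over [I-1,I-2,II-1,II-2]: 2 consistent

I-2 ∈ {bb NN, bb Nn}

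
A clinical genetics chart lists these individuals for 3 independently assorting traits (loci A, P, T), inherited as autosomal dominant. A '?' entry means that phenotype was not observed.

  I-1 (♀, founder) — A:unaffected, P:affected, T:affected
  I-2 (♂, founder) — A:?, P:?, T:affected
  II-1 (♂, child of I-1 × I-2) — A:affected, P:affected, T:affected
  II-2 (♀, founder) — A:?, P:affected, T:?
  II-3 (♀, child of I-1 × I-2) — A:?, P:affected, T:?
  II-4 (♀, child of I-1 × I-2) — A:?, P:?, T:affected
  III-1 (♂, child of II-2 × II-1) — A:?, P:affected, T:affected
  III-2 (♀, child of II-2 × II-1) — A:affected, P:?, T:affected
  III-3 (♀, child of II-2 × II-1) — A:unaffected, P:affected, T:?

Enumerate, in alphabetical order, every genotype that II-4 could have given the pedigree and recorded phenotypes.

A/I-1 un ·: aa
A/I-2 ? ·: Aa|AA
A/II-1 aff I-1×I-2: Aa
A/II-2 ? ·: aa|Aa
A/II-3 ? I-1×I-2: aa|Aa
A/II-4 ? I-1×I-2: aa|Aa
A/III-1 ? II-2×II-1: aa|Aa|AA
A/III-2 aff II-2×II-1: Aa|AA
A/III-3 un II-2×II-1: aa
⇒ A over [I-1,I-2,II-1,II-2,II-3,II-4,III-1,III-2,III-3]: 40 consistent
P/I-1 aff ·: Pp|PP
P/I-2 ? ·: pp|Pp|PP
P/II-1 aff I-1×I-2: Pp|PP
P/II-2 aff ·: Pp|PP
P/II-3 aff I-1×I-2: Pp|PP
P/II-4 ? I-1×I-2: pp|Pp|PP
P/III-1 aff II-2×II-1: Pp|PP
P/III-2 ? II-2×II-1: pp|Pp|PP
P/III-3 aff II-2×II-1: Pp|PP
⇒ P over [I-1,I-2,II-1,II-2,II-3,II-4,III-1,III-2,III-3]: 475 consistent
T/I-1 aff ·: Tt|TT
T/I-2 aff ·: Tt|TT
T/II-1 aff I-1×I-2: Tt|TT
T/II-2 ? ·: tt|Tt|TT
T/II-3 ? I-1×I-2: tt|Tt|TT
T/II-4 aff I-1×I-2: Tt|TT
T/III-1 aff II-2×II-1: Tt|TT
T/III-2 aff II-2×II-1: Tt|TT
T/III-3 ? II-2×II-1: tt|Tt|TT
⇒ T over [I-1,I-2,II-1,II-2,II-3,II-4,III-1,III-2,III-3]: 458 consistent

II-4 ∈ {Aa PP TT, Aa PP Tt, Aa Pp TT, Aa Pp Tt, Aa pp TT, Aa pp Tt, aa PP TT, aa PP Tt, aa Pp TT, aa Pp Tt, aa pp TT, aa pp Tt}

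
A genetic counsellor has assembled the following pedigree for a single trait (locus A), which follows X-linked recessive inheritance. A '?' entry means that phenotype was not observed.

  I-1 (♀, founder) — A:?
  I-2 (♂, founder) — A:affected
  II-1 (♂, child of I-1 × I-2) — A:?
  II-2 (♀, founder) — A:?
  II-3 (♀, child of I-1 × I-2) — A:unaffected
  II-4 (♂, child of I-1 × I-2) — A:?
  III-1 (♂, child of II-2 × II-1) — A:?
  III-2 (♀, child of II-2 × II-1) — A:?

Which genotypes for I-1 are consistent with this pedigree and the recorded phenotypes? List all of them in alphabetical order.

A/I-1 ? ·: X^AX^A|X^AX^a
A/I-2 aff ·: X^aY
A/II-1 ? I-1×I-2: X^AY|X^aY
A/II-2 ? ·: X^AX^A|X^AX^a|X^aX^a
A/II-3 un I-1×I-2: X^AX^a
A/II-4 ? I-1×I-2: X^AY|X^aY
A/III-1 ? II-2×II-1: X^AY|X^aY
A/III-2 ? II-2×II-1: X^AX^A|X^AX^a|X^aX^a
⇒ A over [I-1,I-2,II-1,II-2,II-3,II-4,III-1,III-2]: 30 consistent

I-1 ∈ {X^AX^A, X^AX^a}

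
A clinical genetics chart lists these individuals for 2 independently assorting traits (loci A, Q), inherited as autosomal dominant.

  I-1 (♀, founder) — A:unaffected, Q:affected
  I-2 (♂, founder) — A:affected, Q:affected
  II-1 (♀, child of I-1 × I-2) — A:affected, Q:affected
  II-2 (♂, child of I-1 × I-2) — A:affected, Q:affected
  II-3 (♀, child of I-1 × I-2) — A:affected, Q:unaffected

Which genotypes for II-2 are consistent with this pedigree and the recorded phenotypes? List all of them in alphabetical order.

A/I-1 un ·: aa
A/I-2 aff ·: Aa|AA
A/II-1 aff I-1×I-2: Aa
A/II-2 aff I-1×I-2: Aa
A/II-3 aff I-1×I-2: Aa
⇒ A over [I-1,I-2,II-1,II-2,II-3]: 2 consistent
Q/I-1 aff ·: Qq
Q/I-2 aff ·: Qq
Q/II-1 aff I-1×I-2: Qq|QQ
Q/II-2 aff I-1×I-2: Qq|QQ
Q/II-3 un I-1×I-2: qq
⇒ Q over [I-1,I-2,II-1,II-2,II-3]: 4 consistent

II-2 ∈ {Aa QQ, Aa Qq}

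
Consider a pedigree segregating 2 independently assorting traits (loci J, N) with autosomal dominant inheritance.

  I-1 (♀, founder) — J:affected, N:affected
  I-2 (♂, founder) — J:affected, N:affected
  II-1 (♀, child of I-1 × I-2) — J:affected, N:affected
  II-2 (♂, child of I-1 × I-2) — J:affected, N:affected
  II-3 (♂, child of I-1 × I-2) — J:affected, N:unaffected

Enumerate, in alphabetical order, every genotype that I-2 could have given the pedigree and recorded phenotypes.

I-2 ∈ {JJ Nn, Jj Nn}

J/I-1 aff ·: Jj|JJ
J/I-2 aff ·: Jj|JJ
J/II-1 aff I-1×I-2: Jj|JJ
J/II-2 aff I-1×I-2: Jj|JJ
J/II-3 aff I-1×I-2: Jj|JJ
⇒ J over [I-1,I-2,II-1,II-2,II-3]: 25 consistent
N/I-1 aff ·: Nn
N/I-2 aff ·: Nn
N/II-1 aff I-1×I-2: Nn|NN
N/II-2 aff I-1×I-2: Nn|NN
N/II-3 un I-1×I-2: nn
⇒ N over [I-1,I-2,II-1,II-2,II-3]: 4 consistent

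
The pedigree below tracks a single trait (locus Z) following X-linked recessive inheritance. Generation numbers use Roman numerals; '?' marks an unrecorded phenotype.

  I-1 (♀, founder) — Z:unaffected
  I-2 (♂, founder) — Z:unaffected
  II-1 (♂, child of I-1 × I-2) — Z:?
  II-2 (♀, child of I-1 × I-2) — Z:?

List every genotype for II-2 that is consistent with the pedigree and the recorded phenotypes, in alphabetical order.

II-2 ∈ {X^ZX^Z, X^ZX^z}

Z/I-1 un ·: X^ZX^Z|X^ZX^z
Z/I-2 un ·: X^ZY
Z/II-1 ? I-1×I-2: X^ZY|X^zY
Z/II-2 ? I-1×I-2: X^ZX^Z|X^ZX^z
⇒ Z over [I-1,I-2,II-1,II-2]: 5 consistent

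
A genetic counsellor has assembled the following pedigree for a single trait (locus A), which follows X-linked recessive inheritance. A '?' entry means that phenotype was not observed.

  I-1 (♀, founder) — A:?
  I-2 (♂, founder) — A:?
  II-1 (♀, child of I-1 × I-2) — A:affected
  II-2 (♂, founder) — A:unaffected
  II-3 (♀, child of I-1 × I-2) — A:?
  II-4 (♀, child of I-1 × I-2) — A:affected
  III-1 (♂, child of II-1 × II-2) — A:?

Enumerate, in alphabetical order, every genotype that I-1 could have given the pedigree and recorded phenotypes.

I-1 ∈ {X^AX^a, X^aX^a}

A/I-1 ? ·: X^AX^a|X^aX^a
A/I-2 ? ·: X^aY
A/II-1 aff I-1×I-2: X^aX^a
A/II-2 un ·: X^AY
A/II-3 ? I-1×I-2: X^AX^a|X^aX^a
A/II-4 aff I-1×I-2: X^aX^a
A/III-1 ? II-1×II-2: X^aY
⇒ A over [I-1,I-2,II-1,II-2,II-3,II-4,III-1]: 3 consistent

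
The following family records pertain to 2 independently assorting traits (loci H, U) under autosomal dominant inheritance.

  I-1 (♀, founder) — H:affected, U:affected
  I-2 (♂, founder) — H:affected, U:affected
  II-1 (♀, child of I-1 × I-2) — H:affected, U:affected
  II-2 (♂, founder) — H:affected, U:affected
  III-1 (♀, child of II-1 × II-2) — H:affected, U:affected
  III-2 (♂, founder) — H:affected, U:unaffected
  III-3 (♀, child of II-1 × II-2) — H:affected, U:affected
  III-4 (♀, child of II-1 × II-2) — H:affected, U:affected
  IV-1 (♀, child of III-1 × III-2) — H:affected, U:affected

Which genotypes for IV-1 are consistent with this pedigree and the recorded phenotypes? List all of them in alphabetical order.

H/I-1 aff ·: Hh|HH
H/I-2 aff ·: Hh|HH
H/II-1 aff I-1×I-2: Hh|HH
H/II-2 aff ·: Hh|HH
H/III-1 aff II-1×II-2: Hh|HH
H/III-2 aff ·: Hh|HH
H/III-3 aff II-1×II-2: Hh|HH
H/III-4 aff II-1×II-2: Hh|HH
H/IV-1 aff III-1×III-2: Hh|HH
⇒ H over [I-1,I-2,II-1,II-2,III-1,III-2,III-3,III-4,IV-1]: 292 consistent
U/I-1 aff ·: Uu|UU
U/I-2 aff ·: Uu|UU
U/II-1 aff I-1×I-2: Uu|UU
U/II-2 aff ·: Uu|UU
U/III-1 aff II-1×II-2: Uu|UU
U/III-2 un ·: uu
U/III-3 aff II-1×II-2: Uu|UU
U/III-4 aff II-1×II-2: Uu|UU
U/IV-1 aff III-1×III-2: Uu
⇒ U over [I-1,I-2,II-1,II-2,III-1,III-2,III-3,III-4,IV-1]: 84 consistent

IV-1 ∈ {HH Uu, Hh Uu}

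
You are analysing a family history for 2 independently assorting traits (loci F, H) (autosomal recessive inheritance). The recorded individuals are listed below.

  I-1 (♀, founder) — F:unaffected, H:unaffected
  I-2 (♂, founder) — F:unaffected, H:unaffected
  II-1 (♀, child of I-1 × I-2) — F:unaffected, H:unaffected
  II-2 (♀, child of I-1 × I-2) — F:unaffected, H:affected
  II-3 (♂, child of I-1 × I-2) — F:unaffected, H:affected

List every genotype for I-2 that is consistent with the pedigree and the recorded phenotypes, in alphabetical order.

F/I-1 un ·: FF|Ff
F/I-2 un ·: FF|Ff
F/II-1 un I-1×I-2: FF|Ff
F/II-2 un I-1×I-2: FF|Ff
F/II-3 un I-1×I-2: FF|Ff
⇒ F over [I-1,I-2,II-1,II-2,II-3]: 25 consistent
H/I-1 un ·: Hh
H/I-2 un ·: Hh
H/II-1 un I-1×I-2: HH|Hh
H/II-2 aff I-1×I-2: hh
H/II-3 aff I-1×I-2: hh
⇒ H over [I-1,I-2,II-1,II-2,II-3]: 2 consistent

I-2 ∈ {FF Hh, Ff Hh}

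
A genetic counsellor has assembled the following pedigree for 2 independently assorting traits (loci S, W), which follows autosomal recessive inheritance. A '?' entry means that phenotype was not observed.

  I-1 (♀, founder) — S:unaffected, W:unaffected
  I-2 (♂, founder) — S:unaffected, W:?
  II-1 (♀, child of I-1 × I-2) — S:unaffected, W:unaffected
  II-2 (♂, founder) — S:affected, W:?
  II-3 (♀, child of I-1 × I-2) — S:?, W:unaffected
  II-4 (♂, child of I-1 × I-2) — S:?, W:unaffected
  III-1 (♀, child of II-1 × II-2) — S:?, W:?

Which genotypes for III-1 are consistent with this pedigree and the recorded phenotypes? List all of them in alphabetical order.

S/I-1 un ·: SS|Ss
S/I-2 un ·: SS|Ss
S/II-1 un I-1×I-2: SS|Ss
S/II-2 aff ·: ss
S/II-3 ? I-1×I-2: SS|Ss|ss
S/II-4 ? I-1×I-2: SS|Ss|ss
S/III-1 ? II-1×II-2: Ss|ss
⇒ S over [I-1,I-2,II-1,II-2,II-3,II-4,III-1]: 52 consistent
W/I-1 un ·: WW|Ww
W/I-2 ? ·: WW|Ww|ww
W/II-1 un I-1×I-2: WW|Ww
W/II-2 ? ·: WW|Ww|ww
W/II-3 un I-1×I-2: WW|Ww
W/II-4 un I-1×I-2: WW|Ww
W/III-1 ? II-1×II-2: WW|Ww|ww
⇒ W over [I-1,I-2,II-1,II-2,II-3,II-4,III-1]: 150 consistent

III-1 ∈ {Ss WW, Ss Ww, Ss ww, ss WW, ss Ww, ss ww}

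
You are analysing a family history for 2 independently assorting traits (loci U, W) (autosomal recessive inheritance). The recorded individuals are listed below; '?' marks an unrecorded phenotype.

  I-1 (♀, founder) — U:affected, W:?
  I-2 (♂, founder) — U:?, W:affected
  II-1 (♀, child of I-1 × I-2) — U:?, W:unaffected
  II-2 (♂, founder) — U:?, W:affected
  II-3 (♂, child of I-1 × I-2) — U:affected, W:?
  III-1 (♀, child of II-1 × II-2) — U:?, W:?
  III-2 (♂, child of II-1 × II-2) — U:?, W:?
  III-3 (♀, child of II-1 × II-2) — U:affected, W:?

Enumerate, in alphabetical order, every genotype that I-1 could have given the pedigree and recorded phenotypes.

U/I-1 aff ·: uu
U/I-2 ? ·: Uu|uu
U/II-1 ? I-1×I-2: Uu|uu
U/II-2 ? ·: Uu|uu
U/II-3 aff I-1×I-2: uu
U/III-1 ? II-1×II-2: UU|Uu|uu
U/III-2 ? II-1×II-2: UU|Uu|uu
U/III-3 aff II-1×II-2: uu
⇒ U over [I-1,I-2,II-1,II-2,II-3,III-1,III-2,III-3]: 23 consistent
W/I-1 ? ·: WW|Ww
W/I-2 aff ·: ww
W/II-1 un I-1×I-2: Ww
W/II-2 aff ·: ww
W/II-3 ? I-1×I-2: Ww|ww
W/III-1 ? II-1×II-2: Ww|ww
W/III-2 ? II-1×II-2: Ww|ww
W/III-3 ? II-1×II-2: Ww|ww
⇒ W over [I-1,I-2,II-1,II-2,II-3,III-1,III-2,III-3]: 24 consistent

I-1 ∈ {uu WW, uu Ww}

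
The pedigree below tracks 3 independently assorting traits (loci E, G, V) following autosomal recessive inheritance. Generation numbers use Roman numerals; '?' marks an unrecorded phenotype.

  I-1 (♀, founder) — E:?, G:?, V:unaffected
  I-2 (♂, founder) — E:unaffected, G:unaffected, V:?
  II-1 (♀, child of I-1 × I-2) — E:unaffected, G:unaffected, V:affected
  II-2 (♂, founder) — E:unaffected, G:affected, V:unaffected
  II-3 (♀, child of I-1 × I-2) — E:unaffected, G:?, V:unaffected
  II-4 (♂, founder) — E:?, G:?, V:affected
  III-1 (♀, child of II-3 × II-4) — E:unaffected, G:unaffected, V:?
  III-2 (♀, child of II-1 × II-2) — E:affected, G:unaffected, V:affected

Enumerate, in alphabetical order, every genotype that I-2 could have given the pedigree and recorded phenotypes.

E/I-1 ? ·: EE|Ee|ee
E/I-2 un ·: EE|Ee
E/II-1 un I-1×I-2: Ee
E/II-2 un ·: Ee
E/II-3 un I-1×I-2: EE|Ee
E/II-4 ? ·: EE|Ee|ee
E/III-1 un II-3×II-4: EE|Ee
E/III-2 aff II-1×II-2: ee
⇒ E over [I-1,I-2,II-1,II-2,II-3,II-4,III-1,III-2]: 37 consistent
G/I-1 ? ·: GG|Gg|gg
G/I-2 un ·: GG|Gg
G/II-1 un I-1×I-2: GG|Gg
G/II-2 aff ·: gg
G/II-3 ? I-1×I-2: GG|Gg|gg
G/II-4 ? ·: GG|Gg|gg
G/III-1 un II-3×II-4: GG|Gg
G/III-2 un II-1×II-2: Gg
⇒ G over [I-1,I-2,II-1,II-2,II-3,II-4,III-1,III-2]: 74 consistent
V/I-1 un ·: Vv
V/I-2 ? ·: Vv|vv
V/II-1 aff I-1×I-2: vv
V/II-2 un ·: Vv
V/II-3 un I-1×I-2: VV|Vv
V/II-4 aff ·: vv
V/III-1 ? II-3×II-4: Vv|vv
V/III-2 aff II-1×II-2: vv
⇒ V over [I-1,I-2,II-1,II-2,II-3,II-4,III-1,III-2]: 5 consistent

I-2 ∈ {EE GG Vv, EE GG vv, EE Gg Vv, EE Gg vv, Ee GG Vv, Ee GG vv, Ee Gg Vv, Ee Gg vv}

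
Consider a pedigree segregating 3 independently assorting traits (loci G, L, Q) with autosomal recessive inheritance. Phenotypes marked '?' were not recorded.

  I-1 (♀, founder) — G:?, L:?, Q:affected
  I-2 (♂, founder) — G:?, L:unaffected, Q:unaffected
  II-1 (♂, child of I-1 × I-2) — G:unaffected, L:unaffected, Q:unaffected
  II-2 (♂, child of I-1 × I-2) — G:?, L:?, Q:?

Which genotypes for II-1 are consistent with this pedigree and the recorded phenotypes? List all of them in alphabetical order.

II-1 ∈ {GG LL Qq, GG Ll Qq, Gg LL Qq, Gg Ll Qq}

G/I-1 ? ·: GG|Gg|gg
G/I-2 ? ·: GG|Gg|gg
G/II-1 un I-1×I-2: GG|Gg
G/II-2 ? I-1×I-2: GG|Gg|gg
⇒ G over [I-1,I-2,II-1,II-2]: 21 consistent
L/I-1 ? ·: LL|Ll|ll
L/I-2 un ·: LL|Ll
L/II-1 un I-1×I-2: LL|Ll
L/II-2 ? I-1×I-2: LL|Ll|ll
⇒ L over [I-1,I-2,II-1,II-2]: 18 consistent
Q/I-1 aff ·: qq
Q/I-2 un ·: QQ|Qq
Q/II-1 un I-1×I-2: Qq
Q/II-2 ? I-1×I-2: Qq|qq
⇒ Q over [I-1,I-2,II-1,II-2]: 3 consistent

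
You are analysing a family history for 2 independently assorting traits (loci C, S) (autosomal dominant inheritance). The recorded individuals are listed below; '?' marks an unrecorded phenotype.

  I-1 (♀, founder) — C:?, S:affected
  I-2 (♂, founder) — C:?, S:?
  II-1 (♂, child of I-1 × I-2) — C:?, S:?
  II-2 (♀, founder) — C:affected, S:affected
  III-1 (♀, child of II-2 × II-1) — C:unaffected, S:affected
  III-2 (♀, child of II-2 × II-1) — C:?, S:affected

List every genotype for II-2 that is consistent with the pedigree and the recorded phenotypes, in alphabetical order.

II-2 ∈ {Cc SS, Cc Ss}

C/I-1 ? ·: cc|Cc|CC
C/I-2 ? ·: cc|Cc|CC
C/II-1 ? I-1×I-2: cc|Cc
C/II-2 aff ·: Cc
C/III-1 un II-2×II-1: cc
C/III-2 ? II-2×II-1: cc|Cc|CC
⇒ C over [I-1,I-2,II-1,II-2,III-1,III-2]: 29 consistent
S/I-1 aff ·: Ss|SS
S/I-2 ? ·: ss|Ss|SS
S/II-1 ? I-1×I-2: ss|Ss|SS
S/II-2 aff ·: Ss|SS
S/III-1 aff II-2×II-1: Ss|SS
S/III-2 aff II-2×II-1: Ss|SS
⇒ S over [I-1,I-2,II-1,II-2,III-1,III-2]: 64 consistent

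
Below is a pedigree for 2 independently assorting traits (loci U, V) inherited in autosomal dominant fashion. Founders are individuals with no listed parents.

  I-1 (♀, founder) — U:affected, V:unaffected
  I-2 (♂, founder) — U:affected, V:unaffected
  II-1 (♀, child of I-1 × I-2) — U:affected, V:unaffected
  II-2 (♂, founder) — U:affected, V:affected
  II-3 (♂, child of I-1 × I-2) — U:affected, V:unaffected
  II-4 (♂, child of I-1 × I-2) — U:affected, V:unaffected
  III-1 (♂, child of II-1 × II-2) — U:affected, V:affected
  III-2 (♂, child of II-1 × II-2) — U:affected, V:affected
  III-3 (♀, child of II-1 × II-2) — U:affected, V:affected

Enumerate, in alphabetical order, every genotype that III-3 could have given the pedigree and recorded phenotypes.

III-3 ∈ {UU Vv, Uu Vv}

U/I-1 aff ·: Uu|UU
U/I-2 aff ·: Uu|UU
U/II-1 aff I-1×I-2: Uu|UU
U/II-2 aff ·: Uu|UU
U/II-3 aff I-1×I-2: Uu|UU
U/II-4 aff I-1×I-2: Uu|UU
U/III-1 aff II-1×II-2: Uu|UU
U/III-2 aff II-1×II-2: Uu|UU
U/III-3 aff II-1×II-2: Uu|UU
⇒ U over [I-1,I-2,II-1,II-2,II-3,II-4,III-1,III-2,III-3]: 309 consistent
V/I-1 un ·: vv
V/I-2 un ·: vv
V/II-1 un I-1×I-2: vv
V/II-2 aff ·: Vv|VV
V/II-3 un I-1×I-2: vv
V/II-4 un I-1×I-2: vv
V/III-1 aff II-1×II-2: Vv
V/III-2 aff II-1×II-2: Vv
V/III-3 aff II-1×II-2: Vv
⇒ V over [I-1,I-2,II-1,II-2,II-3,II-4,III-1,III-2,III-3]: 2 consistent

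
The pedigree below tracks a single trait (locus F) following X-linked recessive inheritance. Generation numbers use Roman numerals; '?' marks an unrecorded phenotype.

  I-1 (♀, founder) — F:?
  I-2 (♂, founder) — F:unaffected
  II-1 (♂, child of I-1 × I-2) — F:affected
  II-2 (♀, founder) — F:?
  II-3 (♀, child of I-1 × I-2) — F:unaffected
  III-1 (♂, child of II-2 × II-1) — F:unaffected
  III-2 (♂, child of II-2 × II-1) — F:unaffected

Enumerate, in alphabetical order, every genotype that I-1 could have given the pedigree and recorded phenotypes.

F/I-1 ? ·: X^FX^f|X^fX^f
F/I-2 un ·: X^FY
F/II-1 aff I-1×I-2: X^fY
F/II-2 ? ·: X^FX^F|X^FX^f
F/II-3 un I-1×I-2: X^FX^F|X^FX^f
F/III-1 un II-2×II-1: X^FY
F/III-2 un II-2×II-1: X^FY
⇒ F over [I-1,I-2,II-1,II-2,II-3,III-1,III-2]: 6 consistent

I-1 ∈ {X^FX^f, X^fX^f}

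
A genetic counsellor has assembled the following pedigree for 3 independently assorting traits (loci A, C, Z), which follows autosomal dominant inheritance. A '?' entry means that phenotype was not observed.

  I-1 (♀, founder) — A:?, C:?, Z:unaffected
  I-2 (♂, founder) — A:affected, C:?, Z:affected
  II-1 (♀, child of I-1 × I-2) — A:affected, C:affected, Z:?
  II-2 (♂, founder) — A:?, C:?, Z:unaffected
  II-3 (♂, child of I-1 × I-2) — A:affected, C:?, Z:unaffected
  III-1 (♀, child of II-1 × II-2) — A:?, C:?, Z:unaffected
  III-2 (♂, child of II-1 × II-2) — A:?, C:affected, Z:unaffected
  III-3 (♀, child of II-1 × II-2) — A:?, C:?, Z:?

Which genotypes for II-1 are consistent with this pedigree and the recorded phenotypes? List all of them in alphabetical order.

II-1 ∈ {AA CC Zz, AA CC zz, AA Cc Zz, AA Cc zz, Aa CC Zz, Aa CC zz, Aa Cc Zz, Aa Cc zz}

A/I-1 ? ·: aa|Aa|AA
A/I-2 aff ·: Aa|AA
A/II-1 aff I-1×I-2: Aa|AA
A/II-2 ? ·: aa|Aa|AA
A/II-3 aff I-1×I-2: Aa|AA
A/III-1 ? II-1×II-2: aa|Aa|AA
A/III-2 ? II-1×II-2: aa|Aa|AA
A/III-3 ? II-1×II-2: aa|Aa|AA
⇒ A over [I-1,I-2,II-1,II-2,II-3,III-1,III-2,III-3]: 414 consistent
C/I-1 ? ·: cc|Cc|CC
C/I-2 ? ·: cc|Cc|CC
C/II-1 aff I-1×I-2: Cc|CC
C/II-2 ? ·: cc|Cc|CC
C/II-3 ? I-1×I-2: cc|Cc|CC
C/III-1 ? II-1×II-2: cc|Cc|CC
C/III-2 aff II-1×II-2: Cc|CC
C/III-3 ? II-1×II-2: cc|Cc|CC
⇒ C over [I-1,I-2,II-1,II-2,II-3,III-1,III-2,III-3]: 470 consistent
Z/I-1 un ·: zz
Z/I-2 aff ·: Zz
Z/II-1 ? I-1×I-2: zz|Zz
Z/II-2 un ·: zz
Z/II-3 un I-1×I-2: zz
Z/III-1 un II-1×II-2: zz
Z/III-2 un II-1×II-2: zz
Z/III-3 ? II-1×II-2: zz|Zz
⇒ Z over [I-1,I-2,II-1,II-2,II-3,III-1,III-2,III-3]: 3 consistent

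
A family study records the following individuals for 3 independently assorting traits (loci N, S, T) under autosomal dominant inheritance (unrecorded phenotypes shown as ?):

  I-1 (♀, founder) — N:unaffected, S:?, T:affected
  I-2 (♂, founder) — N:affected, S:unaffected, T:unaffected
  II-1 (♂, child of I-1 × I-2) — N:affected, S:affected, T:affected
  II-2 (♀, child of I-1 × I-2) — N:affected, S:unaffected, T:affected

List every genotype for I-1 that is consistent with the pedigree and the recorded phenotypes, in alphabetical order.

N/I-1 un ·: nn
N/I-2 aff ·: Nn|NN
N/II-1 aff I-1×I-2: Nn
N/II-2 aff I-1×I-2: Nn
⇒ N over [I-1,I-2,II-1,II-2]: 2 consistent
S/I-1 ? ·: Ss
S/I-2 un ·: ss
S/II-1 aff I-1×I-2: Ss
S/II-2 un I-1×I-2: ss
⇒ S over [I-1,I-2,II-1,II-2]: 1 consistent
T/I-1 aff ·: Tt|TT
T/I-2 un ·: tt
T/II-1 aff I-1×I-2: Tt
T/II-2 aff I-1×I-2: Tt
⇒ T over [I-1,I-2,II-1,II-2]: 2 consistent

I-1 ∈ {nn Ss TT, nn Ss Tt}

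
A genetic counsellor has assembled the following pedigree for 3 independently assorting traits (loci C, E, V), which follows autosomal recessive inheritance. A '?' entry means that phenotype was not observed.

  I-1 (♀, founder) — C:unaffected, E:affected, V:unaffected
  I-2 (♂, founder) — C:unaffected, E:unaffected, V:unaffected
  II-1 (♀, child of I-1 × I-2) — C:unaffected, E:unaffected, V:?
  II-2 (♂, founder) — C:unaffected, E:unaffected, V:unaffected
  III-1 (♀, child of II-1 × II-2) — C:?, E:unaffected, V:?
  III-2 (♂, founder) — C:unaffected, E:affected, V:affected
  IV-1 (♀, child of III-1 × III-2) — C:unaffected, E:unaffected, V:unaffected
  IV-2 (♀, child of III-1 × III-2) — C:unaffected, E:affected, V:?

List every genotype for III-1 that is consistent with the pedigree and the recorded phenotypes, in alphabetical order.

III-1 ∈ {CC Ee VV, CC Ee Vv, Cc Ee VV, Cc Ee Vv, cc Ee VV, cc Ee Vv}

C/I-1 un ·: CC|Cc
C/I-2 un ·: CC|Cc
C/II-1 un I-1×I-2: CC|Cc
C/II-2 un ·: CC|Cc
C/III-1 ? II-1×II-2: CC|Cc|cc
C/III-2 un ·: CC|Cc
C/IV-1 un III-1×III-2: CC|Cc
C/IV-2 un III-1×III-2: CC|Cc
⇒ C over [I-1,I-2,II-1,II-2,III-1,III-2,IV-1,IV-2]: 156 consistent
E/I-1 aff ·: ee
E/I-2 un ·: EE|Ee
E/II-1 un I-1×I-2: Ee
E/II-2 un ·: EE|Ee
E/III-1 un II-1×II-2: Ee
E/III-2 aff ·: ee
E/IV-1 un III-1×III-2: Ee
E/IV-2 aff III-1×III-2: ee
⇒ E over [I-1,I-2,II-1,II-2,III-1,III-2,IV-1,IV-2]: 4 consistent
V/I-1 un ·: VV|Vv
V/I-2 un ·: VV|Vv
V/II-1 ? I-1×I-2: VV|Vv|vv
V/II-2 un ·: VV|Vv
V/III-1 ? II-1×II-2: VV|Vv
V/III-2 aff ·: vv
V/IV-1 un III-1×III-2: Vv
V/IV-2 ? III-1×III-2: Vv|vv
⇒ V over [I-1,I-2,II-1,II-2,III-1,III-2,IV-1,IV-2]: 38 consistent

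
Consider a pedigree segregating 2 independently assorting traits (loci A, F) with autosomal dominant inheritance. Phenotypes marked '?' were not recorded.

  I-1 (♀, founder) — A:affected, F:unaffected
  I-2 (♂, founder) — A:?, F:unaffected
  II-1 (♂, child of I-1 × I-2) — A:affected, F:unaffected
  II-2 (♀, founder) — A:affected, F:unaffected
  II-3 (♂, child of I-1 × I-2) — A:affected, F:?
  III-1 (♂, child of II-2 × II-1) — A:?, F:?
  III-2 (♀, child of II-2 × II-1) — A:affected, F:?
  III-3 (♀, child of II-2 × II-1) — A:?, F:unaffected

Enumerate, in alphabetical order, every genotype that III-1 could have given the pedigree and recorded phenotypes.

A/I-1 aff ·: Aa|AA
A/I-2 ? ·: aa|Aa|AA
A/II-1 aff I-1×I-2: Aa|AA
A/II-2 aff ·: Aa|AA
A/II-3 aff I-1×I-2: Aa|AA
A/III-1 ? II-2×II-1: aa|Aa|AA
A/III-2 aff II-2×II-1: Aa|AA
A/III-3 ? II-2×II-1: aa|Aa|AA
⇒ A over [I-1,I-2,II-1,II-2,II-3,III-1,III-2,III-3]: 271 consistent
F/I-1 un ·: ff
F/I-2 un ·: ff
F/II-1 un I-1×I-2: ff
F/II-2 un ·: ff
F/II-3 ? I-1×I-2: ff
F/III-1 ? II-2×II-1: ff
F/III-2 ? II-2×II-1: ff
F/III-3 un II-2×II-1: ff
⇒ F over [I-1,I-2,II-1,II-2,II-3,III-1,III-2,III-3]: 1 consistent

III-1 ∈ {AA ff, Aa ff, aa ff}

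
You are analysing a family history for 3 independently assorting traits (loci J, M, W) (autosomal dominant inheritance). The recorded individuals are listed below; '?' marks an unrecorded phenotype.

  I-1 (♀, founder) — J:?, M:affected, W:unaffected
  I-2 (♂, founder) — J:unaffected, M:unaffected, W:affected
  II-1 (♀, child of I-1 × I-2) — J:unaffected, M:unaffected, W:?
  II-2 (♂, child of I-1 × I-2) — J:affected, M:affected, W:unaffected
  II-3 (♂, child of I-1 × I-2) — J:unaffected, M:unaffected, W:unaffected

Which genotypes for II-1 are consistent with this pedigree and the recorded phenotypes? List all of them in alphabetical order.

II-1 ∈ {jj mm Ww, jj mm ww}

J/I-1 ? ·: Jj
J/I-2 un ·: jj
J/II-1 un I-1×I-2: jj
J/II-2 aff I-1×I-2: Jj
J/II-3 un I-1×I-2: jj
⇒ J over [I-1,I-2,II-1,II-2,II-3]: 1 consistent
M/I-1 aff ·: Mm
M/I-2 un ·: mm
M/II-1 un I-1×I-2: mm
M/II-2 aff I-1×I-2: Mm
M/II-3 un I-1×I-2: mm
⇒ M over [I-1,I-2,II-1,II-2,II-3]: 1 consistent
W/I-1 un ·: ww
W/I-2 aff ·: Ww
W/II-1 ? I-1×I-2: ww|Ww
W/II-2 un I-1×I-2: ww
W/II-3 un I-1×I-2: ww
⇒ W over [I-1,I-2,II-1,II-2,II-3]: 2 consistent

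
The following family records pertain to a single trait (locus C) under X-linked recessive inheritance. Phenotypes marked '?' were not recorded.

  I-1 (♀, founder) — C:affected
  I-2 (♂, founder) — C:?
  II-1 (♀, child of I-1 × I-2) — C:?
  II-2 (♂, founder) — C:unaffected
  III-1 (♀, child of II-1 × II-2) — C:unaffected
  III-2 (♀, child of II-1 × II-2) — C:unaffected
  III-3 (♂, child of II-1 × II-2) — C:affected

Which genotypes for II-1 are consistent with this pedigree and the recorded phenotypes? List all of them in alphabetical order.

II-1 ∈ {X^CX^c, X^cX^c}

C/I-1 aff ·: X^cX^c
C/I-2 ? ·: X^CY|X^cY
C/II-1 ? I-1×I-2: X^CX^c|X^cX^c
C/II-2 un ·: X^CY
C/III-1 un II-1×II-2: X^CX^C|X^CX^c
C/III-2 un II-1×II-2: X^CX^C|X^CX^c
C/III-3 aff II-1×II-2: X^cY
⇒ C over [I-1,I-2,II-1,II-2,III-1,III-2,III-3]: 5 consistent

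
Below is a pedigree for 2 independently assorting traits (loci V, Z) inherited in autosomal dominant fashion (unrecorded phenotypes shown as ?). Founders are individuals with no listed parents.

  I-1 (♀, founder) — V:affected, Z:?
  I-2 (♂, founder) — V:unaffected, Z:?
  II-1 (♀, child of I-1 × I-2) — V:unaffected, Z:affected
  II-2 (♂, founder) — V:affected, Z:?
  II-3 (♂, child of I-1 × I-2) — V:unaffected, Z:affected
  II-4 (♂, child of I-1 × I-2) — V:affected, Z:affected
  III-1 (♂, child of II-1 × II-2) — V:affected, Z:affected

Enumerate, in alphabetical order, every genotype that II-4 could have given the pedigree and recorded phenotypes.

II-4 ∈ {Vv ZZ, Vv Zz}

V/I-1 aff ·: Vv
V/I-2 un ·: vv
V/II-1 un I-1×I-2: vv
V/II-2 aff ·: Vv|VV
V/II-3 un I-1×I-2: vv
V/II-4 aff I-1×I-2: Vv
V/III-1 aff II-1×II-2: Vv
⇒ V over [I-1,I-2,II-1,II-2,II-3,II-4,III-1]: 2 consistent
Z/I-1 ? ·: zz|Zz|ZZ
Z/I-2 ? ·: zz|Zz|ZZ
Z/II-1 aff I-1×I-2: Zz|ZZ
Z/II-2 ? ·: zz|Zz|ZZ
Z/II-3 aff I-1×I-2: Zz|ZZ
Z/II-4 aff I-1×I-2: Zz|ZZ
Z/III-1 aff II-1×II-2: Zz|ZZ
⇒ Z over [I-1,I-2,II-1,II-2,II-3,II-4,III-1]: 132 consistent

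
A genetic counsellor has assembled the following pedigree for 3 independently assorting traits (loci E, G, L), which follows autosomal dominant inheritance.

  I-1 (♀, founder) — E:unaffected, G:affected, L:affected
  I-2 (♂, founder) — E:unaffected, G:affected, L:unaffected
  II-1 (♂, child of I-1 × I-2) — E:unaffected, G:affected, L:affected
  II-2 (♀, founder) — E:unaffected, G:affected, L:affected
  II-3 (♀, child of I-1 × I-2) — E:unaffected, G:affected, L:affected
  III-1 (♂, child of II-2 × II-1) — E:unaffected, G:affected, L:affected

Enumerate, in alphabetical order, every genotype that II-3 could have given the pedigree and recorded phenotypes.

II-3 ∈ {ee GG Ll, ee Gg Ll}

E/I-1 un ·: ee
E/I-2 un ·: ee
E/II-1 un I-1×I-2: ee
E/II-2 un ·: ee
E/II-3 un I-1×I-2: ee
E/III-1 un II-2×II-1: ee
⇒ E over [I-1,I-2,II-1,II-2,II-3,III-1]: 1 consistent
G/I-1 aff ·: Gg|GG
G/I-2 aff ·: Gg|GG
G/II-1 aff I-1×I-2: Gg|GG
G/II-2 aff ·: Gg|GG
G/II-3 aff I-1×I-2: Gg|GG
G/III-1 aff II-2×II-1: Gg|GG
⇒ G over [I-1,I-2,II-1,II-2,II-3,III-1]: 45 consistent
L/I-1 aff ·: Ll|LL
L/I-2 un ·: ll
L/II-1 aff I-1×I-2: Ll
L/II-2 aff ·: Ll|LL
L/II-3 aff I-1×I-2: Ll
L/III-1 aff II-2×II-1: Ll|LL
⇒ L over [I-1,I-2,II-1,II-2,II-3,III-1]: 8 consistent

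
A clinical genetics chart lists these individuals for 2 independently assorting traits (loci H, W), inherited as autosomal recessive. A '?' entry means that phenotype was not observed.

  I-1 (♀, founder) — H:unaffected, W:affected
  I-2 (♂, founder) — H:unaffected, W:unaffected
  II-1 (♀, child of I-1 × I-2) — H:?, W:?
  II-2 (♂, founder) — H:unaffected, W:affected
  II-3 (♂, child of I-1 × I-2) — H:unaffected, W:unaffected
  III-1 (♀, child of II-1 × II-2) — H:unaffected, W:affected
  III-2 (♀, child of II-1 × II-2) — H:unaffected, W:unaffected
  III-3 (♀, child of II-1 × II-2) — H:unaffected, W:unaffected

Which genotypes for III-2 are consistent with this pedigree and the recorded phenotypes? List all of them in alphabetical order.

III-2 ∈ {HH Ww, Hh Ww}

H/I-1 un ·: HH|Hh
H/I-2 un ·: HH|Hh
H/II-1 ? I-1×I-2: HH|Hh|hh
H/II-2 un ·: HH|Hh
H/II-3 un I-1×I-2: HH|Hh
H/III-1 un II-1×II-2: HH|Hh
H/III-2 un II-1×II-2: HH|Hh
H/III-3 un II-1×II-2: HH|Hh
⇒ H over [I-1,I-2,II-1,II-2,II-3,III-1,III-2,III-3]: 163 consistent
W/I-1 aff ·: ww
W/I-2 un ·: WW|Ww
W/II-1 ? I-1×I-2: Ww
W/II-2 aff ·: ww
W/II-3 un I-1×I-2: Ww
W/III-1 aff II-1×II-2: ww
W/III-2 un II-1×II-2: Ww
W/III-3 un II-1×II-2: Ww
⇒ W over [I-1,I-2,II-1,II-2,II-3,III-1,III-2,III-3]: 2 consistent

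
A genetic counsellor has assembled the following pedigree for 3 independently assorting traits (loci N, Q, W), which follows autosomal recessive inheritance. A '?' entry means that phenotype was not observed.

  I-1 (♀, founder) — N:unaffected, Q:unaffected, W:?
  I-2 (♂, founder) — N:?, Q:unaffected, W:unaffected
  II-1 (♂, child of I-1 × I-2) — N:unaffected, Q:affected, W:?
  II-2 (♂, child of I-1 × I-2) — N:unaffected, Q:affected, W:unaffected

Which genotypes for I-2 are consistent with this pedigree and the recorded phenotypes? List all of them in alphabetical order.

N/I-1 un ·: NN|Nn
N/I-2 ? ·: NN|Nn|nn
N/II-1 un I-1×I-2: NN|Nn
N/II-2 un I-1×I-2: NN|Nn
⇒ N over [I-1,I-2,II-1,II-2]: 15 consistent
Q/I-1 un ·: Qq
Q/I-2 un ·: Qq
Q/II-1 aff I-1×I-2: qq
Q/II-2 aff I-1×I-2: qq
⇒ Q over [I-1,I-2,II-1,II-2]: 1 consistent
W/I-1 ? ·: WW|Ww|ww
W/I-2 un ·: WW|Ww
W/II-1 ? I-1×I-2: WW|Ww|ww
W/II-2 un I-1×I-2: WW|Ww
⇒ W over [I-1,I-2,II-1,II-2]: 18 consistent

I-2 ∈ {NN Qq WW, NN Qq Ww, Nn Qq WW, Nn Qq Ww, nn Qq WW, nn Qq Ww}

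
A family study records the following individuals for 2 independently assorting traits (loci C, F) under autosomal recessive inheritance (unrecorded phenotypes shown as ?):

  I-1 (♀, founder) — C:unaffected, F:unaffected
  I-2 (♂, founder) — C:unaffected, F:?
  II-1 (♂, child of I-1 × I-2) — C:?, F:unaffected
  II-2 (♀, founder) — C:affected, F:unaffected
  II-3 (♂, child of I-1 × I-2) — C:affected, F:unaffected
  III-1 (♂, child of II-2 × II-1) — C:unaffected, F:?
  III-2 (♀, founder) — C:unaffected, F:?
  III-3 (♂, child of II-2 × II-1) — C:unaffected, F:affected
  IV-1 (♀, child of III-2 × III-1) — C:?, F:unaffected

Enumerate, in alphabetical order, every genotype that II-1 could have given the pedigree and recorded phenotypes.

II-1 ∈ {CC Ff, Cc Ff}

C/I-1 un ·: Cc
C/I-2 un ·: Cc
C/II-1 ? I-1×I-2: CC|Cc
C/II-2 aff ·: cc
C/II-3 aff I-1×I-2: cc
C/III-1 un II-2×II-1: Cc
C/III-2 un ·: CC|Cc
C/III-3 un II-2×II-1: Cc
C/IV-1 ? III-2×III-1: CC|Cc|cc
⇒ C over [I-1,I-2,II-1,II-2,II-3,III-1,III-2,III-3,IV-1]: 10 consistent
F/I-1 un ·: FF|Ff
F/I-2 ? ·: FF|Ff|ff
F/II-1 un I-1×I-2: Ff
F/II-2 un ·: Ff
F/II-3 un I-1×I-2: FF|Ff
F/III-1 ? II-2×II-1: FF|Ff|ff
F/III-2 ? ·: FF|Ff|ff
F/III-3 aff II-2×II-1: ff
F/IV-1 un III-2×III-1: FF|Ff
⇒ F over [I-1,I-2,II-1,II-2,II-3,III-1,III-2,III-3,IV-1]: 88 consistent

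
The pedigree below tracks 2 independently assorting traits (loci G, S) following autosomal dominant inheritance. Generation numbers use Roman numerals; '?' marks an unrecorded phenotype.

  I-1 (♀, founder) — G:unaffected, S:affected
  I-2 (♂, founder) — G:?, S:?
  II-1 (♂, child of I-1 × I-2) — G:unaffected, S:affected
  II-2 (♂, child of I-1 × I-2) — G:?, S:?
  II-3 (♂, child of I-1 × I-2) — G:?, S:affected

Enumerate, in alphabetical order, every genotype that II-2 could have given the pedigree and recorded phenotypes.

II-2 ∈ {Gg SS, Gg Ss, Gg ss, gg SS, gg Ss, gg ss}

G/I-1 un ·: gg
G/I-2 ? ·: gg|Gg
G/II-1 un I-1×I-2: gg
G/II-2 ? I-1×I-2: gg|Gg
G/II-3 ? I-1×I-2: gg|Gg
⇒ G over [I-1,I-2,II-1,II-2,II-3]: 5 consistent
S/I-1 aff ·: Ss|SS
S/I-2 ? ·: ss|Ss|SS
S/II-1 aff I-1×I-2: Ss|SS
S/II-2 ? I-1×I-2: ss|Ss|SS
S/II-3 aff I-1×I-2: Ss|SS
⇒ S over [I-1,I-2,II-1,II-2,II-3]: 32 consistent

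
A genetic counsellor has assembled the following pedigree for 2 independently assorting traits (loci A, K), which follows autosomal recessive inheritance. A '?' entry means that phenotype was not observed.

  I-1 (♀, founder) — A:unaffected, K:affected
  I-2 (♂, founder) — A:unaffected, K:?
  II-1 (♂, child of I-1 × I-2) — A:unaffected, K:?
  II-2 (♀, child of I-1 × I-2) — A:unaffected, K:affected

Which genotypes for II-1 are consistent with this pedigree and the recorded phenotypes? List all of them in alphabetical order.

A/I-1 un ·: AA|Aa
A/I-2 un ·: AA|Aa
A/II-1 un I-1×I-2: AA|Aa
A/II-2 un I-1×I-2: AA|Aa
⇒ A over [I-1,I-2,II-1,II-2]: 13 consistent
K/I-1 aff ·: kk
K/I-2 ? ·: Kk|kk
K/II-1 ? I-1×I-2: Kk|kk
K/II-2 aff I-1×I-2: kk
⇒ K over [I-1,I-2,II-1,II-2]: 3 consistent

II-1 ∈ {AA Kk, AA kk, Aa Kk, Aa kk}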